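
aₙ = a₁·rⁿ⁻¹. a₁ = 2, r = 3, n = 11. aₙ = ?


aₙ = a₁·r^(n-1)
= 2×3^10
= 2×59049
= 118098

a_11 = 118098


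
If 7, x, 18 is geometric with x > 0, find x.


GM = √(7×18) = √126 = 11.225

GM = 11.225


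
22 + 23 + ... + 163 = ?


Σₖ₌22^163 k = Σₖ₌₁^163 k − Σₖ₌₁^21 k
= 163·164/2 − 21·22/2
= 13366 − 231 = 13135

Σk = 13135


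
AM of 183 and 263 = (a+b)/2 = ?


AM = (183 + 263)/2 = 446/2 = 223

AM = 223


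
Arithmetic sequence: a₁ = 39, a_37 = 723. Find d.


d = (aₙ - a₁)/(n-1)
= (723 - 39)/(37-1)
= 684/36 = 19

d = 19


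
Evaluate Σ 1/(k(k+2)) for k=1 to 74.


1/(k(k+2)) = (1/2)·(1/k - 1/(k+2)) (partial fractions)
Telescoping: Σ = (1/2)·(1 + 1/2 - 1/75 - 1/76) = 8399/11400

Sum = 8399/11400


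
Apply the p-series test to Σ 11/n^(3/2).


p-series test: Σ c/n^p converges if p > 1, diverges if p ≤ 1 (constant c > 0 doesn't affect convergence).
p = 3/2
3/2 > 1 → CONVERGES

Converges (p = 3/2 > 1)


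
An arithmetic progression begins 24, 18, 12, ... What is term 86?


aₙ = a₁ + (n-1)d
= 24 + (86-1)×-6
= 24 - 510
= -486

a_86 = -486


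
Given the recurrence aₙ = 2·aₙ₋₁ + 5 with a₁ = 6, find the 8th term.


Computing step by step:
a_1 = 6
a_2 = 17
a_3 = 39
a_4 = 83
a_5 = 171
a_6 = 347
a_7 = 699
a_8 = 1403


a_8 = 1403


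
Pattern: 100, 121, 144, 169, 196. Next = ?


Pattern: perfect squares: n²
Terms: 100, 121, 144, 169, 196
Next term = 225

Next term = 225


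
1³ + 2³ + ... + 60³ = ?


n(n+1)/2 = 60×61/2 = 1830
Σk³ = 1830² = 3348900

Σk³ = 3348900


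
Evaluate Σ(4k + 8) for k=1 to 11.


Σ(4k+8) = 4·Σk + 8·n
= 4·66 + 8·11
= 264 + 88 = 352

Σ = 352


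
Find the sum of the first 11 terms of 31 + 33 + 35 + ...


aₙ = 31 + (11-1)×2 = 51
Sₙ = n(a₁+aₙ)/2 = 11×(31+51)/2
= 11×82/2 = 451

S_11 = 451


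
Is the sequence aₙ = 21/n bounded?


a₁ = 21, a₂ = 21/2, a₃ = 21/3, ...
0 < aₙ ≤ 21 for all n ≥ 1
Lower bound: 0, Upper bound: 21
The sequence IS bounded

Bounded (0 < aₙ ≤ 21)


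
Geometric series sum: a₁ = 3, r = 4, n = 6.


Sₙ = 3×(4^6 - 1)/(4 - 1)
= 3×(4096 - 1)/3
= 3×4095/3
= 4095

S_6 = 4095


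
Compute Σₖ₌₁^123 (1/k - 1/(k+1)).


Telescoping: adjacent terms cancel.
= 1/1 - 1/124
= 1 - 1/124 = 123/124

Sum = 123/124


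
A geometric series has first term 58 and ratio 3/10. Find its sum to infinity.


S∞ = a₁/(1-r) = 58/(1 - 3/10)
= 58/(7/10)
= 580/7

S∞ = 580/7


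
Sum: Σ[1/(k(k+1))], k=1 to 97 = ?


1/(k(k+1)) = 1/k - 1/(k+1) (partial fractions)
Telescoping: Σ = 1 - 1/98 = 97/98

Sum = 97/98


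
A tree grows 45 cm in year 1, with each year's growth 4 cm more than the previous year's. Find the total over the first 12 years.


aₙ = 45 + (12-1)×4 = 89
Sₙ = n(a₁+aₙ)/2 = 12×(45+89)/2
= 12×134/2 = 804

S_12 = 804


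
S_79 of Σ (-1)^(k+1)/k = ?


S = 1 - 1/2 + 1/3 - 1/4 + 1/5 - 1/6 + 1/7 - 1/8 ± ...
= 0.6994
(Full series converges to +ln(2) ≈ +0.6931)

S_79 = 0.6994


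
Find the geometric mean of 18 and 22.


GM = √(18×22) = √396 = 19.8997

GM = 19.8997


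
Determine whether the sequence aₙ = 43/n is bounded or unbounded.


a₁ = 43, a₂ = 43/2, a₃ = 43/3, ...
0 < aₙ ≤ 43 for all n ≥ 1
Lower bound: 0, Upper bound: 43
The sequence IS bounded

Bounded (0 < aₙ ≤ 43)


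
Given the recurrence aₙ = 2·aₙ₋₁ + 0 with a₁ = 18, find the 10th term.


Computing step by step:
a_1 = 18
a_2 = 36
a_3 = 72
a_4 = 144
a_5 = 288
a_6 = 576
a_7 = 1152
a_8 = 2304
a_9 = 4608
a_10 = 9216


a_10 = 9216


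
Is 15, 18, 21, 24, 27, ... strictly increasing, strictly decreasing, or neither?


Differences: 3, 3, 3, 3
All differences > 0 → strictly INCREASING

Monotonically increasing


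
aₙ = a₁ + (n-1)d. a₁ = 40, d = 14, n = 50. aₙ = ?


aₙ = a₁ + (n-1)d
= 40 + (50-1)×14
= 40 + 686
= 726

a_50 = 726


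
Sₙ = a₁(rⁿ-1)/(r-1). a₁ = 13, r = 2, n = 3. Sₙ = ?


Sₙ = 13×(2^3 - 1)/(2 - 1)
= 13×(8 - 1)/1
= 13×7/1
= 91

S_3 = 91


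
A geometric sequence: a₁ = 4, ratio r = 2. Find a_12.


aₙ = a₁·r^(n-1)
= 4×2^11
= 4×2048
= 8192

a_12 = 8192


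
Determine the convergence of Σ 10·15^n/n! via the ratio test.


aₙ = 10·15^n/n!
a_{n+1}/aₙ = 15^(n+1)/(n+1)! × n!/15^n  (constant 10 cancels)
= 15/(n+1)
L = lim(n→∞) 15/(n+1) = 0
L < 1 → series CONVERGES

Converges (ratio test: L = 0 < 1)


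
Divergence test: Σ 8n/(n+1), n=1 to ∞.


lim(n→∞) 8n/(n+1) = 8/1 = 8  (divide numerator and denominator by n)
lim aₙ = 8 ≠ 0 → series DIVERGES

Diverges (lim aₙ = 8 ≠ 0)


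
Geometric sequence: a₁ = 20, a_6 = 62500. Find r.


r^(n-1) = aₙ/a₁
r^5 = 62500/20 = 3125
r = 3125^(1/5)
= 5

r = 5


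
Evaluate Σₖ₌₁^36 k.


n(n+1)/2 = 36×37/2 = 1332/2 = 666

Σk = 666


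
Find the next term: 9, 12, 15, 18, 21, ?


Pattern: arithmetic (d=3)
Terms: 9, 12, 15, 18, 21
Next term = 24

Next term = 24


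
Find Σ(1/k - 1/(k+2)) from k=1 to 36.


Telescoping with gap 2: two head and two tail terms survive.
= (1 + 1/2) - (1/37 + 1/38)
= 3/2 - 1/37 - 1/38 = 1017/703

Sum = 1017/703


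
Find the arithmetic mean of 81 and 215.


AM = (81 + 215)/2 = 296/2 = 148

AM = 148


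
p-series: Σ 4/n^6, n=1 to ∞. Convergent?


p-series test: Σ c/n^p converges if p > 1, diverges if p ≤ 1 (constant c > 0 doesn't affect convergence).
p = 6
6 > 1 → CONVERGES

Converges (p = 6 > 1)


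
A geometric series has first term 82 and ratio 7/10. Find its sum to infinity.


S∞ = a₁/(1-r) = 82/(1 - 7/10)
= 82/(3/10)
= 820/3

S∞ = 820/3


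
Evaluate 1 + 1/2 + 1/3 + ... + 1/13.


H_13 = 1/1 + 1/2 + 1/3 + ... + 1/13
= 1145993/360360
≈ 3.1801

H_13 = 1145993/360360 ≈ 3.1801


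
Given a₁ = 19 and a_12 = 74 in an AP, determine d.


d = (aₙ - a₁)/(n-1)
= (74 - 19)/(12-1)
= 55/11 = 5

d = 5


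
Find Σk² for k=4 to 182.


Σₖ₌4^182 k² = Σₖ₌₁^182 k² − Σₖ₌₁^3 k²
= 182·183·365/6 − 3·4·7/6
= 2026115 − 14 = 2026101

Σk² = 2026101


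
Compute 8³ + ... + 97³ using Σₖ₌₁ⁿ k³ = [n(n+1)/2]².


Σₖ₌8^97 k³ = [97·98/2]² − [7·8/2]²
= 22591009 − 784 = 22590225

Σk³ = 22590225


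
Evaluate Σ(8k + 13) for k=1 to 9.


Σ(8k+13) = 8·Σk + 13·n
= 8·45 + 13·9
= 360 + 117 = 477

Σ = 477


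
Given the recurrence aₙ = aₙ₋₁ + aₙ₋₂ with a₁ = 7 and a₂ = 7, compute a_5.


Computing iteratively: 7, 7, 14, 21, 35
a_5 = 35

a_5 = 35


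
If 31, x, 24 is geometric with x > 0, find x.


GM = √(31×24) = √744 = 27.2764

GM = 27.2764


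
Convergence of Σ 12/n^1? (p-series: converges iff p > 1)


p-series test: Σ c/n^p converges if p > 1, diverges if p ≤ 1 (constant c > 0 doesn't affect convergence).
p = 1
1 ≤ 1 → DIVERGES

Diverges (p = 1 ≤ 1)


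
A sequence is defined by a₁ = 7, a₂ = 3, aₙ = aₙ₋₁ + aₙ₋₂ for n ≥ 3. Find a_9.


Computing iteratively: 7, 3, 10, 13, 23, 36, 59, 95, 154
a_9 = 154

a_9 = 154


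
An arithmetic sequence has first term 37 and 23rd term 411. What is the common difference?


d = (aₙ - a₁)/(n-1)
= (411 - 37)/(23-1)
= 374/22 = 17

d = 17


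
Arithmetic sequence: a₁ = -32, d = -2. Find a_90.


aₙ = a₁ + (n-1)d
= -32 + (90-1)×-2
= -32 - 178
= -210

a_90 = -210


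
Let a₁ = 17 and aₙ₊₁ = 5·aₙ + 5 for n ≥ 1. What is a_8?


Computing step by step:
a_1 = 17
a_2 = 90
a_3 = 455
a_4 = 2280
a_5 = 11405
a_6 = 57030
a_7 = 285155
a_8 = 1425780


a_8 = 1425780


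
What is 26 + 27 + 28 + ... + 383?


Σₖ₌26^383 k = Σₖ₌₁^383 k − Σₖ₌₁^25 k
= 383·384/2 − 25·26/2
= 73536 − 325 = 73211

Σk = 73211


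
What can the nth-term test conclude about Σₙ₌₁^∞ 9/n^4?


lim(n→∞) 9/n^4 = 0
lim aₙ = 0 → nth-term test is INCONCLUSIVE
(Need other tests; this is actually a convergent p-series with p=4 > 1)

Inconclusive (lim aₙ = 0; need another test)


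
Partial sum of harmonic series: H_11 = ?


H_11 = 1/1 + 1/2 + 1/3 + ... + 1/11
= 83711/27720
≈ 3.0199

H_11 = 83711/27720 ≈ 3.0199


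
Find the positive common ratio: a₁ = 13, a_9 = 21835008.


r^(n-1) = aₙ/a₁
r^8 = 21835008/13 = 1679616
r = 1679616^(1/8)
= ±6; taking r > 0 gives r = 6

r = 6


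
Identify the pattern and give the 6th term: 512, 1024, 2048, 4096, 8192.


Pattern: powers of 2: 2ⁿ
Terms: 512, 1024, 2048, 4096, 8192
Next term = 16384

Next term = 16384


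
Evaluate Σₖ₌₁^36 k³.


n(n+1)/2 = 36×37/2 = 666
Σk³ = 666² = 443556

Σk³ = 443556


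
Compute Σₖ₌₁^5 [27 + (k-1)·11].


aₙ = 27 + (5-1)×11 = 71
Sₙ = n(a₁+aₙ)/2 = 5×(27+71)/2
= 5×98/2 = 245

S_5 = 245


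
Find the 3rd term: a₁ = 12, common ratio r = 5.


aₙ = a₁·r^(n-1)
= 12×5^2
= 12×25
= 300

a_3 = 300


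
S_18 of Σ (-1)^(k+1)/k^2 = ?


S = 1 - 1/4 + 1/9 - 1/16 + 1/25 - 1/36 + 1/49 - 1/64 ± ...
= 0.821
(Full series converges to +π²/12 ≈ +0.8225)

S_18 = 0.821


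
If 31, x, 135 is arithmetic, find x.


AM = (31 + 135)/2 = 166/2 = 83

AM = 83


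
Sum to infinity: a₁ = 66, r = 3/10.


S∞ = a₁/(1-r) = 66/(1 - 3/10)
= 66/(7/10)
= 660/7

S∞ = 660/7


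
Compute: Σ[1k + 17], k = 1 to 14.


Σ(1k+17) = 1·Σk + 17·n
= 1·105 + 17·14
= 105 + 238 = 343

Σ = 343


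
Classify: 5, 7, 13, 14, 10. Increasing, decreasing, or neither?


Differences: 2, 6, 1, -4
Difference at position 1 is +2 (> 0) but position 4 is -4 (< 0) — sequence both rises and falls
→ NOT monotonic

Not monotonic


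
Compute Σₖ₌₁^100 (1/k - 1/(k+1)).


Telescoping: adjacent terms cancel.
= 1/1 - 1/101
= 1 - 1/101 = 100/101

Sum = 100/101


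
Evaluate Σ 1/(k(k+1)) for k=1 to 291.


1/(k(k+1)) = 1/k - 1/(k+1) (partial fractions)
Telescoping: Σ = 1 - 1/292 = 291/292

Sum = 291/292


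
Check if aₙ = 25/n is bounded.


a₁ = 25, a₂ = 25/2, a₃ = 25/3, ...
0 < aₙ ≤ 25 for all n ≥ 1
Lower bound: 0, Upper bound: 25
The sequence IS bounded

Bounded (0 < aₙ ≤ 25)


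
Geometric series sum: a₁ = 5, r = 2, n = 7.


Sₙ = 5×(2^7 - 1)/(2 - 1)
= 5×(128 - 1)/1
= 5×127/1
= 635

S_7 = 635


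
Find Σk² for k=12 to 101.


Σₖ₌12^101 k² = Σₖ₌₁^101 k² − Σₖ₌₁^11 k²
= 101·102·203/6 − 11·12·23/6
= 348551 − 506 = 348045

Σk² = 348045


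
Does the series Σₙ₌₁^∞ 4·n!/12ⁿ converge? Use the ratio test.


aₙ = 4·n!/12^n
a_{n+1}/aₙ = (n+1)!/12^(n+1) × 12^n/n!  (constant 4 cancels)
= (n+1)/12
L = lim(n→∞) (n+1)/12 = ∞
L > 1 → series DIVERGES

Diverges (ratio test: L = ∞ > 1)


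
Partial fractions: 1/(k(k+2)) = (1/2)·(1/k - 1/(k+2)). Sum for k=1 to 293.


1/(k(k+2)) = (1/2)·(1/k - 1/(k+2)) (partial fractions)
Telescoping: Σ = (1/2)·(1 + 1/2 - 1/294 - 1/295) = 64753/86730

Sum = 64753/86730


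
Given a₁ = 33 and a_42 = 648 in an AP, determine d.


d = (aₙ - a₁)/(n-1)
= (648 - 33)/(42-1)
= 615/41 = 15

d = 15


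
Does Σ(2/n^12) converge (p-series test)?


p-series test: Σ c/n^p converges if p > 1, diverges if p ≤ 1 (constant c > 0 doesn't affect convergence).
p = 12
12 > 1 → CONVERGES

Converges (p = 12 > 1)


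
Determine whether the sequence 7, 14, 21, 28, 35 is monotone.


Differences: 7, 7, 7, 7
All differences > 0 → strictly INCREASING

Monotonically increasing


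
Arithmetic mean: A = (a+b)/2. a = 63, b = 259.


AM = (63 + 259)/2 = 322/2 = 161

AM = 161


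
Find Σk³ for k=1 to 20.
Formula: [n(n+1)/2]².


n(n+1)/2 = 20×21/2 = 210
Σk³ = 210² = 44100

Σk³ = 44100


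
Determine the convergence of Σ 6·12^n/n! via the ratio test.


aₙ = 6·12^n/n!
a_{n+1}/aₙ = 12^(n+1)/(n+1)! × n!/12^n  (constant 6 cancels)
= 12/(n+1)
L = lim(n→∞) 12/(n+1) = 0
L < 1 → series CONVERGES

Converges (ratio test: L = 0 < 1)


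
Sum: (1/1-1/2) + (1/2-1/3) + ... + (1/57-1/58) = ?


Telescoping: adjacent terms cancel.
= 1/1 - 1/58
= 1 - 1/58 = 57/58

Sum = 57/58


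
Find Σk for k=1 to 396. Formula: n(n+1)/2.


n(n+1)/2 = 396×397/2 = 157212/2 = 78606

Σk = 78606


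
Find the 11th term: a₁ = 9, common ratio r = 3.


aₙ = a₁·r^(n-1)
= 9×3^10
= 9×59049
= 531441

a_11 = 531441


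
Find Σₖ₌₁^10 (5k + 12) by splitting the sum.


Σ(5k+12) = 5·Σk + 12·n
= 5·55 + 12·10
= 275 + 120 = 395

Σ = 395


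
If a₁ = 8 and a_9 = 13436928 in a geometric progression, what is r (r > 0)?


r^(n-1) = aₙ/a₁
r^8 = 13436928/8 = 1679616
r = 1679616^(1/8)
= ±6; taking r > 0 gives r = 6

r = 6


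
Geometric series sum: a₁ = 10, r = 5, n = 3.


Sₙ = 10×(5^3 - 1)/(5 - 1)
= 10×(125 - 1)/4
= 10×124/4
= 310

S_3 = 310


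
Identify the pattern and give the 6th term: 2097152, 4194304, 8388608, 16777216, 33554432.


Pattern: powers of 2: 2ⁿ
Terms: 2097152, 4194304, 8388608, 16777216, 33554432
Next term = 67108864

Next term = 67108864


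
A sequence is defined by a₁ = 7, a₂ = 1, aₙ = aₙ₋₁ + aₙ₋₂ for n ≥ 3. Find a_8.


Computing iteratively: 7, 1, 8, 9, 17, 26, 43, 69
a_8 = 69

a_8 = 69


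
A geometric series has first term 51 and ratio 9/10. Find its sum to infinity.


S∞ = a₁/(1-r) = 51/(1 - 9/10)
= 51/(1/10)
= 510

S∞ = 510


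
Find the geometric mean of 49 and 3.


GM = √(49×3) = √147 = 12.1244

GM = 12.1244


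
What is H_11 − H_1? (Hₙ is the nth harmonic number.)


Σₖ₌2^11 1/k = 1/2 + 1/3 + 1/4 + 1/5 + 1/6 + 1/7 + 1/8 + 1/9 + 1/10 + 1/11
= 55991/27720
≈ 2.0199

Sum = 55991/27720 ≈ 2.0199


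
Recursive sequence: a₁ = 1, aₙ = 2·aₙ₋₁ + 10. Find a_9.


Computing step by step:
a_1 = 1
a_2 = 12
a_3 = 34
a_4 = 78
a_5 = 166
a_6 = 342
a_7 = 694
a_8 = 1398
a_9 = 2806


a_9 = 2806


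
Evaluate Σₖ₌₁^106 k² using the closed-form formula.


n = 106
n(n+1)(2n+1)/6 = 106×107×213/6
= 2415846/6 = 402641

Σk² = 402641


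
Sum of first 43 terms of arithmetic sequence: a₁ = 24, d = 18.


aₙ = 24 + (43-1)×18 = 780
Sₙ = n(a₁+aₙ)/2 = 43×(24+780)/2
= 43×804/2 = 17286

S_43 = 17286


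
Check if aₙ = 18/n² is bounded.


a₁ = 18, a₂ = 18/4, a₃ = 18/9, ...
0 < aₙ ≤ 18 for all n ≥ 1
The sequence IS bounded

Bounded (0 < aₙ ≤ 18)


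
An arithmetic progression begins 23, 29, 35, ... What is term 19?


aₙ = a₁ + (n-1)d
= 23 + (19-1)×6
= 23 + 108
= 131

a_19 = 131


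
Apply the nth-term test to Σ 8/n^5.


lim(n→∞) 8/n^5 = 0
lim aₙ = 0 → nth-term test is INCONCLUSIVE
(Need other tests; this is actually a convergent p-series with p=5 > 1)

Inconclusive (lim aₙ = 0; need another test)


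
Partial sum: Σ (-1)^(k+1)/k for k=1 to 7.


S = 1 - 1/2 + 1/3 - 1/4 + 1/5 - 1/6 + 1/7
= 0.7595
(Full series converges to +ln(2) ≈ +0.6931)

S_7 = 0.7595


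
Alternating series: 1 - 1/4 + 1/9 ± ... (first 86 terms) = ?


S = 1 - 1/4 + 1/9 - 1/16 + 1/25 - 1/36 + 1/49 - 1/64 ± ...
= 0.8224
(Full series converges to +π²/12 ≈ +0.8225)

S_86 = 0.8224


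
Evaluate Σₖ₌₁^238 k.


n(n+1)/2 = 238×239/2 = 56882/2 = 28441

Σk = 28441


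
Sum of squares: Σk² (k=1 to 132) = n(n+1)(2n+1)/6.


n = 132
n(n+1)(2n+1)/6 = 132×133×265/6
= 4652340/6 = 775390

Σk² = 775390


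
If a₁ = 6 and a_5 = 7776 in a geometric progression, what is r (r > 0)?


r^(n-1) = aₙ/a₁
r^4 = 7776/6 = 1296
r = 1296^(1/4)
= ±6; taking r > 0 gives r = 6

r = 6


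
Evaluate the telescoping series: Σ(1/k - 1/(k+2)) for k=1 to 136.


Telescoping with gap 2: two head and two tail terms survive.
= (1 + 1/2) - (1/137 + 1/138)
= 3/2 - 1/137 - 1/138 = 14042/9453

Sum = 14042/9453


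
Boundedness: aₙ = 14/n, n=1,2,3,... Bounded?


a₁ = 14, a₂ = 14/2, a₃ = 14/3, ...
0 < aₙ ≤ 14 for all n ≥ 1
Lower bound: 0, Upper bound: 14
The sequence IS bounded

Bounded (0 < aₙ ≤ 14)


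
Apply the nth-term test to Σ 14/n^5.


lim(n→∞) 14/n^5 = 0
lim aₙ = 0 → nth-term test is INCONCLUSIVE
(Need other tests; this is actually a convergent p-series with p=5 > 1)

Inconclusive (lim aₙ = 0; need another test)


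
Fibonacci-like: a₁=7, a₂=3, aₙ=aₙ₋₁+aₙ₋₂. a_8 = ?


Computing iteratively: 7, 3, 10, 13, 23, 36, 59, 95
a_8 = 95

a_8 = 95


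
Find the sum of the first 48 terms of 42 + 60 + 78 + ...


aₙ = 42 + (48-1)×18 = 888
Sₙ = n(a₁+aₙ)/2 = 48×(42+888)/2
= 48×930/2 = 22320

S_48 = 22320


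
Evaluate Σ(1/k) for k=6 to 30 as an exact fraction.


Σₖ₌6^30 1/k = 1/6 + 1/7 + 1/8 + ... + 1/30
= 3986594995087/2329089562800
≈ 1.7117

Sum = 3986594995087/2329089562800 ≈ 1.7117


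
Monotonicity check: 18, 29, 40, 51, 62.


Differences: 11, 11, 11, 11
All differences > 0 → strictly INCREASING

Monotonically increasing


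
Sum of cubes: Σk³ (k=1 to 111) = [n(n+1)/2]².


n(n+1)/2 = 111×112/2 = 6216
Σk³ = 6216² = 38638656

Σk³ = 38638656


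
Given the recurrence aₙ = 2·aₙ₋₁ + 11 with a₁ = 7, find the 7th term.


Computing step by step:
a_1 = 7
a_2 = 25
a_3 = 61
a_4 = 133
a_5 = 277
a_6 = 565
a_7 = 1141


a_7 = 1141


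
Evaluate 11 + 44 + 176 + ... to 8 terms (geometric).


Sₙ = 11×(4^8 - 1)/(4 - 1)
= 11×(65536 - 1)/3
= 11×65535/3
= 240295

S_8 = 240295


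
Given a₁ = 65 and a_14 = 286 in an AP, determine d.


d = (aₙ - a₁)/(n-1)
= (286 - 65)/(14-1)
= 221/13 = 17

d = 17


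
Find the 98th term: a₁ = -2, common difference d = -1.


aₙ = a₁ + (n-1)d
= -2 + (98-1)×-1
= -2 - 97
= -99

a_98 = -99


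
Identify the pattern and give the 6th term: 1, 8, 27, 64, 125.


Pattern: perfect cubes: n³
Terms: 1, 8, 27, 64, 125
Next term = 216

Next term = 216


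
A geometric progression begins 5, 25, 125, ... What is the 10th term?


aₙ = a₁·r^(n-1)
= 5×5^9
= 5×1953125
= 9765625

a_10 = 9765625


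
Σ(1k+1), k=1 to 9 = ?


Σ(1k+1) = 1·Σk + 1·n
= 1·45 + 1·9
= 45 + 9 = 54

Σ = 54


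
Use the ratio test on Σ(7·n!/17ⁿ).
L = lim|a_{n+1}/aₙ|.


aₙ = 7·n!/17^n
a_{n+1}/aₙ = (n+1)!/17^(n+1) × 17^n/n!  (constant 7 cancels)
= (n+1)/17
L = lim(n→∞) (n+1)/17 = ∞
L > 1 → series DIVERGES

Diverges (ratio test: L = ∞ > 1)


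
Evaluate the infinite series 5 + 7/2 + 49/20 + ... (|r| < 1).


S∞ = a₁/(1-r) = 5/(1 - 7/10)
= 5/(3/10)
= 50/3

S∞ = 50/3


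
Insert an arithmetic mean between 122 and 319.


AM = (122 + 319)/2 = 441/2 = 220.5

AM = 220.5


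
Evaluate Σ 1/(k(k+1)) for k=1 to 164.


1/(k(k+1)) = 1/k - 1/(k+1) (partial fractions)
Telescoping: Σ = 1 - 1/165 = 164/165

Sum = 164/165


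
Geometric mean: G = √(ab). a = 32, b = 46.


GM = √(32×46) = √1472 = 38.3667

GM = 38.3667


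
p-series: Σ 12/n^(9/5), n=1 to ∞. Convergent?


p-series test: Σ c/n^p converges if p > 1, diverges if p ≤ 1 (constant c > 0 doesn't affect convergence).
p = 9/5
9/5 > 1 → CONVERGES

Converges (p = 9/5 > 1)


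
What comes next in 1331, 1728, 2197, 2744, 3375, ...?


Pattern: perfect cubes: n³
Terms: 1331, 1728, 2197, 2744, 3375
Next term = 4096

Next term = 4096


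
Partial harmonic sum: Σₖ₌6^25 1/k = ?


Σₖ₌6^25 1/k = 1/6 + 1/7 + 1/8 + ... + 1/25
= 13676707007/8923714800
≈ 1.5326

Sum = 13676707007/8923714800 ≈ 1.5326


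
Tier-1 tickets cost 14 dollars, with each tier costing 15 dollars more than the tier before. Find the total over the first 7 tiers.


aₙ = 14 + (7-1)×15 = 104
Sₙ = n(a₁+aₙ)/2 = 7×(14+104)/2
= 7×118/2 = 413

S_7 = 413


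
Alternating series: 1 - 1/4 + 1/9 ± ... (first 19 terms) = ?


S = 1 - 1/4 + 1/9 - 1/16 + 1/25 - 1/36 + 1/49 - 1/64 ± ...
= 0.8238
(Full series converges to +π²/12 ≈ +0.8225)

S_19 = 0.8238


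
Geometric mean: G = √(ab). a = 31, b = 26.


GM = √(31×26) = √806 = 28.3901

GM = 28.3901


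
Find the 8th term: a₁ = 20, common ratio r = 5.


aₙ = a₁·r^(n-1)
= 20×5^7
= 20×78125
= 1562500

a_8 = 1562500


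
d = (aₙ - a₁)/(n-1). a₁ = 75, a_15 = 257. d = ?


d = (aₙ - a₁)/(n-1)
= (257 - 75)/(15-1)
= 182/14 = 13

d = 13


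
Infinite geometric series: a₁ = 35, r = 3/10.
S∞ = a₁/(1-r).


S∞ = a₁/(1-r) = 35/(1 - 3/10)
= 35/(7/10)
= 50

S∞ = 50


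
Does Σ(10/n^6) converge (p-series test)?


p-series test: Σ c/n^p converges if p > 1, diverges if p ≤ 1 (constant c > 0 doesn't affect convergence).
p = 6
6 > 1 → CONVERGES

Converges (p = 6 > 1)


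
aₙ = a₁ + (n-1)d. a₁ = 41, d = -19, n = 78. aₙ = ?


aₙ = a₁ + (n-1)d
= 41 + (78-1)×-19
= 41 - 1463
= -1422

a_78 = -1422


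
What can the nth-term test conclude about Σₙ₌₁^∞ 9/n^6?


lim(n→∞) 9/n^6 = 0
lim aₙ = 0 → nth-term test is INCONCLUSIVE
(Need other tests; this is actually a convergent p-series with p=6 > 1)

Inconclusive (lim aₙ = 0; need another test)


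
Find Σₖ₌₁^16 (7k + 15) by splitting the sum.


Σ(7k+15) = 7·Σk + 15·n
= 7·136 + 15·16
= 952 + 240 = 1192

Σ = 1192


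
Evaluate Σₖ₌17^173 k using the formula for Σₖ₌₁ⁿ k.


Σₖ₌17^173 k = Σₖ₌₁^173 k − Σₖ₌₁^16 k
= 173·174/2 − 16·17/2
= 15051 − 136 = 14915

Σk = 14915


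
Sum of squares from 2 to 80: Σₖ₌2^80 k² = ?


Σₖ₌2^80 k² = Σₖ₌₁^80 k² − Σₖ₌₁^1 k²
= 80·81·161/6 − 1·2·3/6
= 173880 − 1 = 173879

Σk² = 173879


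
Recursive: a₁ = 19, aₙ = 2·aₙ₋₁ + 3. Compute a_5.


Computing step by step:
a_1 = 19
a_2 = 41
a_3 = 85
a_4 = 173
a_5 = 349


a_5 = 349


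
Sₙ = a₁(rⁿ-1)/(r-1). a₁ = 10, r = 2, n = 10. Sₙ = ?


Sₙ = 10×(2^10 - 1)/(2 - 1)
= 10×(1024 - 1)/1
= 10×1023/1
= 10230

S_10 = 10230


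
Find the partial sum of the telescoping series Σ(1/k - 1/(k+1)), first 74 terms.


Telescoping: adjacent terms cancel.
= 1/1 - 1/75
= 1 - 1/75 = 74/75

Sum = 74/75


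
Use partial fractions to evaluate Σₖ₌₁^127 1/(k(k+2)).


1/(k(k+2)) = (1/2)·(1/k - 1/(k+2)) (partial fractions)
Telescoping: Σ = (1/2)·(1 + 1/2 - 1/128 - 1/129) = 24511/33024

Sum = 24511/33024


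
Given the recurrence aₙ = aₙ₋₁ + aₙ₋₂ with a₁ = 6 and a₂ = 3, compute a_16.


Computing iteratively: 6, 3, 9, 12, 21, 33, 54, 87, 141, 228, 369, 597, ...
a_16 = 4092

a_16 = 4092


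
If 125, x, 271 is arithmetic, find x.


AM = (125 + 271)/2 = 396/2 = 198

AM = 198


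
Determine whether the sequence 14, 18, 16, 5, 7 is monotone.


Differences: 4, -2, -11, 2
Difference at position 1 is +4 (> 0) but position 2 is -2 (< 0) — sequence both rises and falls
→ NOT monotonic

Not monotonic


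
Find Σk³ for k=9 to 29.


Σₖ₌9^29 k³ = [29·30/2]² − [8·9/2]²
= 189225 − 1296 = 187929

Σk³ = 187929


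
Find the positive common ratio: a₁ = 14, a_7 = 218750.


r^(n-1) = aₙ/a₁
r^6 = 218750/14 = 15625
r = 15625^(1/6)
= ±5; taking r > 0 gives r = 5

r = 5


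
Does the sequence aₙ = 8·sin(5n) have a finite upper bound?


For all n, -1 ≤ sin(5n) ≤ 1, so -8 ≤ 8·sin(5n) ≤ 8
Lower bound: -8, Upper bound: 8
The sequence IS bounded

Bounded (-8 ≤ aₙ ≤ 8)


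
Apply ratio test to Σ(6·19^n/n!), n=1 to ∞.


aₙ = 6·19^n/n!
a_{n+1}/aₙ = 19^(n+1)/(n+1)! × n!/19^n  (constant 6 cancels)
= 19/(n+1)
L = lim(n→∞) 19/(n+1) = 0
L < 1 → series CONVERGES

Converges (ratio test: L = 0 < 1)


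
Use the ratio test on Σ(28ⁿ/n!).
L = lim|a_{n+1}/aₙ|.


aₙ = 28^n/n!
a_{n+1}/aₙ = 28^(n+1)/(n+1)! × n!/28^n
= 28/(n+1)
L = lim(n→∞) 28/(n+1) = 0
L < 1 → series CONVERGES

Converges (ratio test: L = 0 < 1)


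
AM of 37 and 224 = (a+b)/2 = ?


AM = (37 + 224)/2 = 261/2 = 130.5

AM = 130.5


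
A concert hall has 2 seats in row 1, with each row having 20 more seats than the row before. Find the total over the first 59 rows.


aₙ = 2 + (59-1)×20 = 1162
Sₙ = n(a₁+aₙ)/2 = 59×(2+1162)/2
= 59×1164/2 = 34338

S_59 = 34338


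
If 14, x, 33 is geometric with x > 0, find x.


GM = √(14×33) = √462 = 21.4942

GM = 21.4942


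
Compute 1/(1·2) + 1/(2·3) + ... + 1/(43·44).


1/(k(k+1)) = 1/k - 1/(k+1) (partial fractions)
Telescoping: Σ = 1 - 1/44 = 43/44

Sum = 43/44


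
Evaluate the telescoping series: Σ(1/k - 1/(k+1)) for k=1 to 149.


Telescoping: adjacent terms cancel.
= 1/1 - 1/150
= 1 - 1/150 = 149/150

Sum = 149/150


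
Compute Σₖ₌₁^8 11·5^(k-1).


Sₙ = 11×(5^8 - 1)/(5 - 1)
= 11×(390625 - 1)/4
= 11×390624/4
= 1074216

S_8 = 1074216


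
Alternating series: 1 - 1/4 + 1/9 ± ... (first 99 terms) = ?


S = 1 - 1/4 + 1/9 - 1/16 + 1/25 - 1/36 + 1/49 - 1/64 ± ...
= 0.8225
(Full series converges to +π²/12 ≈ +0.8225)

S_99 = 0.8225


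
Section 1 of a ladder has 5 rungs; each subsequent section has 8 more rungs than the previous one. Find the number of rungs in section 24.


aₙ = a₁ + (n-1)d
= 5 + (24-1)×8
= 5 + 184
= 189

a_24 = 189


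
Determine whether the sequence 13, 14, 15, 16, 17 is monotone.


Differences: 1, 1, 1, 1
All differences > 0 → strictly INCREASING

Monotonically increasing


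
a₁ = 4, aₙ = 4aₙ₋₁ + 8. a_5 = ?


Computing step by step:
a_1 = 4
a_2 = 24
a_3 = 104
a_4 = 424
a_5 = 1704


a_5 = 1704


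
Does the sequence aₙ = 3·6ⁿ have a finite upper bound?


aₙ = 3·6ⁿ → as n→∞, aₙ→∞ (since base 6 > 1)
No finite upper bound exists
The sequence is UNBOUNDED

Unbounded (aₙ → ∞ as n → ∞)


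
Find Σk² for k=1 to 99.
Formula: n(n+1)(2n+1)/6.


n = 99
n(n+1)(2n+1)/6 = 99×100×199/6
= 1970100/6 = 328350

Σk² = 328350


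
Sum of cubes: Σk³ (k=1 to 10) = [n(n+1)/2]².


n(n+1)/2 = 10×11/2 = 55
Σk³ = 55² = 3025

Σk³ = 3025


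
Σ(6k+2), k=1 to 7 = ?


Σ(6k+2) = 6·Σk + 2·n
= 6·28 + 2·7
= 168 + 14 = 182

Σ = 182


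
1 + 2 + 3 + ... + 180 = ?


n(n+1)/2 = 180×181/2 = 32580/2 = 16290

Σk = 16290


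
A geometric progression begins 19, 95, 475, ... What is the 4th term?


aₙ = a₁·r^(n-1)
= 19×5^3
= 19×125
= 2375

a_4 = 2375


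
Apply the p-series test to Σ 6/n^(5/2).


p-series test: Σ c/n^p converges if p > 1, diverges if p ≤ 1 (constant c > 0 doesn't affect convergence).
p = 5/2
5/2 > 1 → CONVERGES

Converges (p = 5/2 > 1)


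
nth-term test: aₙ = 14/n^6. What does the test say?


lim(n→∞) 14/n^6 = 0
lim aₙ = 0 → nth-term test is INCONCLUSIVE
(Need other tests; this is actually a convergent p-series with p=6 > 1)

Inconclusive (lim aₙ = 0; need another test)


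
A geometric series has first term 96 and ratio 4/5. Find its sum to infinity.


S∞ = a₁/(1-r) = 96/(1 - 4/5)
= 96/(1/5)
= 480

S∞ = 480


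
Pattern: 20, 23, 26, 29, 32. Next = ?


Pattern: arithmetic (d=3)
Terms: 20, 23, 26, 29, 32
Next term = 35

Next term = 35


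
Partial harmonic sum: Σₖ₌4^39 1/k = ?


Σₖ₌4^39 1/k = 1/4 + 1/5 + 1/6 + ... + 1/39
= 1175546778977833/485721041551200
≈ 2.4202

Sum = 1175546778977833/485721041551200 ≈ 2.4202


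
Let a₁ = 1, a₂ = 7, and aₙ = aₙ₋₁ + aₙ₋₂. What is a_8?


Computing iteratively: 1, 7, 8, 15, 23, 38, 61, 99
a_8 = 99

a_8 = 99


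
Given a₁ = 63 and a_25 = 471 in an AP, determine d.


d = (aₙ - a₁)/(n-1)
= (471 - 63)/(25-1)
= 408/24 = 17

d = 17


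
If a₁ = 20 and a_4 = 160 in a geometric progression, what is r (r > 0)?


r^(n-1) = aₙ/a₁
r^3 = 160/20 = 8
r = 8^(1/3)
= 2

r = 2


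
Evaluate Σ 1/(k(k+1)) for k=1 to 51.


1/(k(k+1)) = 1/k - 1/(k+1) (partial fractions)
Telescoping: Σ = 1 - 1/52 = 51/52

Sum = 51/52


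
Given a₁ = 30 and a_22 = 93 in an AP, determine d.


d = (aₙ - a₁)/(n-1)
= (93 - 30)/(22-1)
= 63/21 = 3

d = 3


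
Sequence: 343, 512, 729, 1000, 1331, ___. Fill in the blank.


Pattern: perfect cubes: n³
Terms: 343, 512, 729, 1000, 1331
Next term = 1728

Next term = 1728


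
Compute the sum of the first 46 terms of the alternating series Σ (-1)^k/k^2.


S = -1 + 1/4 - 1/9 + 1/16 - 1/25 + 1/36 - 1/49 + 1/64 ± ...
= -0.8222
(Full series converges to -π²/12 ≈ -0.8225)

S_46 = -0.8222


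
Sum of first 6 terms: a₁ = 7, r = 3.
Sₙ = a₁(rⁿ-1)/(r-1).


Sₙ = 7×(3^6 - 1)/(3 - 1)
= 7×(729 - 1)/2
= 7×728/2
= 2548

S_6 = 2548


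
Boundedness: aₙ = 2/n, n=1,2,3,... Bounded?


a₁ = 2, a₂ = 2/2, a₃ = 2/3, ...
0 < aₙ ≤ 2 for all n ≥ 1
Lower bound: 0, Upper bound: 2
The sequence IS bounded

Bounded (0 < aₙ ≤ 2)


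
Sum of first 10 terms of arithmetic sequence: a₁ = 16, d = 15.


aₙ = 16 + (10-1)×15 = 151
Sₙ = n(a₁+aₙ)/2 = 10×(16+151)/2
= 10×167/2 = 835

S_10 = 835


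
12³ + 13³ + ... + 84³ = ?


Σₖ₌12^84 k³ = [84·85/2]² − [11·12/2]²
= 12744900 − 4356 = 12740544

Σk³ = 12740544


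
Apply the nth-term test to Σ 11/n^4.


lim(n→∞) 11/n^4 = 0
lim aₙ = 0 → nth-term test is INCONCLUSIVE
(Need other tests; this is actually a convergent p-series with p=4 > 1)

Inconclusive (lim aₙ = 0; need another test)


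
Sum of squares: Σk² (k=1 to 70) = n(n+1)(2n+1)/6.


n = 70
n(n+1)(2n+1)/6 = 70×71×141/6
= 700770/6 = 116795

Σk² = 116795


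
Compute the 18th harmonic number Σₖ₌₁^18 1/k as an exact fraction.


H_18 = 1/1 + 1/2 + 1/3 + ... + 1/18
= 14274301/4084080
≈ 3.4951

H_18 = 14274301/4084080 ≈ 3.4951


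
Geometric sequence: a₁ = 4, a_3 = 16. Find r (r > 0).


r^(n-1) = aₙ/a₁
r^2 = 16/4 = 4
r = 4^(1/2)
= ±2; taking r > 0 gives r = 2

r = 2


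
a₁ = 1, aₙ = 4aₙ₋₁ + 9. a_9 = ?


Computing step by step:
a_1 = 1
a_2 = 13
a_3 = 61
a_4 = 253
a_5 = 1021
a_6 = 4093
a_7 = 16381
a_8 = 65533
a_9 = 262141


a_9 = 262141


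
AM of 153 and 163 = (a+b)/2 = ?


AM = (153 + 163)/2 = 316/2 = 158

AM = 158


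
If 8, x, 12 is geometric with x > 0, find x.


GM = √(8×12) = √96 = 9.798

GM = 9.798


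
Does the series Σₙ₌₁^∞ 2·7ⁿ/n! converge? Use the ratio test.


aₙ = 2·7^n/n!
a_{n+1}/aₙ = 7^(n+1)/(n+1)! × n!/7^n  (constant 2 cancels)
= 7/(n+1)
L = lim(n→∞) 7/(n+1) = 0
L < 1 → series CONVERGES

Converges (ratio test: L = 0 < 1)


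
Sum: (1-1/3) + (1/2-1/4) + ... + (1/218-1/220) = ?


Telescoping with gap 2: two head and two tail terms survive.
= (1 + 1/2) - (1/219 + 1/220)
= 3/2 - 1/219 - 1/220 = 71831/48180

Sum = 71831/48180


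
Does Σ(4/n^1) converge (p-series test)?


p-series test: Σ c/n^p converges if p > 1, diverges if p ≤ 1 (constant c > 0 doesn't affect convergence).
p = 1
1 ≤ 1 → DIVERGES

Diverges (p = 1 ≤ 1)


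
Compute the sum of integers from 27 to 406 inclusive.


Σₖ₌27^406 k = Σₖ₌₁^406 k − Σₖ₌₁^26 k
= 406·407/2 − 26·27/2
= 82621 − 351 = 82270

Σk = 82270


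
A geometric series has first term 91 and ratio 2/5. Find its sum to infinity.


S∞ = a₁/(1-r) = 91/(1 - 2/5)
= 91/(3/5)
= 455/3

S∞ = 455/3


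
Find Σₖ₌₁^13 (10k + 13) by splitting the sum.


Σ(10k+13) = 10·Σk + 13·n
= 10·91 + 13·13
= 910 + 169 = 1079

Σ = 1079


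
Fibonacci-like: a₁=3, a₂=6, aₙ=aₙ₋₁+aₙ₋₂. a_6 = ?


Computing iteratively: 3, 6, 9, 15, 24, 39
a_6 = 39

a_6 = 39


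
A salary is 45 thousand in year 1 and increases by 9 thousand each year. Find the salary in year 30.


aₙ = a₁ + (n-1)d
= 45 + (30-1)×9
= 45 + 261
= 306

a_30 = 306


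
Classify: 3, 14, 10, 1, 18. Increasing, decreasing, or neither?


Differences: 11, -4, -9, 17
Difference at position 1 is +11 (> 0) but position 2 is -4 (< 0) — sequence both rises and falls
→ NOT monotonic

Not monotonic


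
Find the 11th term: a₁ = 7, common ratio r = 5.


aₙ = a₁·r^(n-1)
= 7×5^10
= 7×9765625
= 68359375

a_11 = 68359375


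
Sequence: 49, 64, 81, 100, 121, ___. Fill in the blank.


Pattern: perfect squares: n²
Terms: 49, 64, 81, 100, 121
Next term = 144

Next term = 144


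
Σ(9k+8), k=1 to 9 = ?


Σ(9k+8) = 9·Σk + 8·n
= 9·45 + 8·9
= 405 + 72 = 477

Σ = 477


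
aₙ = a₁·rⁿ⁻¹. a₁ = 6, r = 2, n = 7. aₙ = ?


aₙ = a₁·r^(n-1)
= 6×2^6
= 6×64
= 384

a_7 = 384


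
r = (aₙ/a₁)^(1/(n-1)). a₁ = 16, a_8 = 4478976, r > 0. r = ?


r^(n-1) = aₙ/a₁
r^7 = 4478976/16 = 279936
r = 279936^(1/7)
= 6

r = 6


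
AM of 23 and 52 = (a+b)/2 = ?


AM = (23 + 52)/2 = 75/2 = 37.5

AM = 37.5


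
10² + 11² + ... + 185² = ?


Σₖ₌10^185 k² = Σₖ₌₁^185 k² − Σₖ₌₁^9 k²
= 185·186·371/6 − 9·10·19/6
= 2127685 − 285 = 2127400

Σk² = 2127400


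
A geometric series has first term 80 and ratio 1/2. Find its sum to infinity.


S∞ = a₁/(1-r) = 80/(1 - 1/2)
= 80/(1/2)
= 160

S∞ = 160


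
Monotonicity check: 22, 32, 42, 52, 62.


Differences: 10, 10, 10, 10
All differences > 0 → strictly INCREASING

Monotonically increasing


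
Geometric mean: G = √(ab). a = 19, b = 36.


GM = √(19×36) = √684 = 26.1534

GM = 26.1534


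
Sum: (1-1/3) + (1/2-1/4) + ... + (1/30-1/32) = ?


Telescoping with gap 2: two head and two tail terms survive.
= (1 + 1/2) - (1/31 + 1/32)
= 3/2 - 1/31 - 1/32 = 1425/992

Sum = 1425/992


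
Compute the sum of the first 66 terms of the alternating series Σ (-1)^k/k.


S = -1 + 1/2 - 1/3 + 1/4 - 1/5 + 1/6 - 1/7 + 1/8 ± ...
= -0.6856
(Full series converges to -ln(2) ≈ -0.6931)

S_66 = -0.6856


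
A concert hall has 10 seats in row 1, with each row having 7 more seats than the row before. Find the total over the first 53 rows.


aₙ = 10 + (53-1)×7 = 374
Sₙ = n(a₁+aₙ)/2 = 53×(10+374)/2
= 53×384/2 = 10176

S_53 = 10176


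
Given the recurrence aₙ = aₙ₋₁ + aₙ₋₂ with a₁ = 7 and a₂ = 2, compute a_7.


Computing iteratively: 7, 2, 9, 11, 20, 31, 51
a_7 = 51

a_7 = 51


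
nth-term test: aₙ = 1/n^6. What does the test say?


lim(n→∞) 1/n^6 = 0
lim aₙ = 0 → nth-term test is INCONCLUSIVE
(Need other tests; this is actually a convergent p-series with p=6 > 1)

Inconclusive (lim aₙ = 0; need another test)


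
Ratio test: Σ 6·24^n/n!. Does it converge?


aₙ = 6·24^n/n!
a_{n+1}/aₙ = 24^(n+1)/(n+1)! × n!/24^n  (constant 6 cancels)
= 24/(n+1)
L = lim(n→∞) 24/(n+1) = 0
L < 1 → series CONVERGES

Converges (ratio test: L = 0 < 1)


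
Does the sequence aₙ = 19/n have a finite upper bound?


a₁ = 19, a₂ = 19/2, a₃ = 19/3, ...
0 < aₙ ≤ 19 for all n ≥ 1
Lower bound: 0, Upper bound: 19
The sequence IS bounded

Bounded (0 < aₙ ≤ 19)


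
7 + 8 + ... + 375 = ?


Σₖ₌7^375 k = Σₖ₌₁^375 k − Σₖ₌₁^6 k
= 375·376/2 − 6·7/2
= 70500 − 21 = 70479

Σk = 70479


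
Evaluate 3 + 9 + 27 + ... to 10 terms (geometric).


Sₙ = 3×(3^10 - 1)/(3 - 1)
= 3×(59049 - 1)/2
= 3×59048/2
= 88572

S_10 = 88572


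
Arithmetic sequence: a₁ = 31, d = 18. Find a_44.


aₙ = a₁ + (n-1)d
= 31 + (44-1)×18
= 31 + 774
= 805

a_44 = 805


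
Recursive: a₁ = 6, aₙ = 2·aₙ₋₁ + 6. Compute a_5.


Computing step by step:
a_1 = 6
a_2 = 18
a_3 = 42
a_4 = 90
a_5 = 186


a_5 = 186


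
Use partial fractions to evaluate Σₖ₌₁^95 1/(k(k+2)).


1/(k(k+2)) = (1/2)·(1/k - 1/(k+2)) (partial fractions)
Telescoping: Σ = (1/2)·(1 + 1/2 - 1/96 - 1/97) = 13775/18624

Sum = 13775/18624


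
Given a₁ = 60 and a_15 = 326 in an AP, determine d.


d = (aₙ - a₁)/(n-1)
= (326 - 60)/(15-1)
= 266/14 = 19

d = 19


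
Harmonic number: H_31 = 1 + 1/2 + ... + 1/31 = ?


H_31 = 1/1 + 1/2 + 1/3 + ... + 1/31
= 290774257297357/72201776446800
≈ 4.0272

H_31 = 290774257297357/72201776446800 ≈ 4.0272


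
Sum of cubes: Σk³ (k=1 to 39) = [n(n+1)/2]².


n(n+1)/2 = 39×40/2 = 780
Σk³ = 780² = 608400

Σk³ = 608400


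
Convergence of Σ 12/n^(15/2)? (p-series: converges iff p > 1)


p-series test: Σ c/n^p converges if p > 1, diverges if p ≤ 1 (constant c > 0 doesn't affect convergence).
p = 15/2
15/2 > 1 → CONVERGES

Converges (p = 15/2 > 1)


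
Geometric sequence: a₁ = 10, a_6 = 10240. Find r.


r^(n-1) = aₙ/a₁
r^5 = 10240/10 = 1024
r = 1024^(1/5)
= 4

r = 4


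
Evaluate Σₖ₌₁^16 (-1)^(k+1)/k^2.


S = 1 - 1/4 + 1/9 - 1/16 + 1/25 - 1/36 + 1/49 - 1/64 ± ...
= 0.8206
(Full series converges to +π²/12 ≈ +0.8225)

S_16 = 0.8206


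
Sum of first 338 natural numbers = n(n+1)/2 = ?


n(n+1)/2 = 338×339/2 = 114582/2 = 57291

Σk = 57291


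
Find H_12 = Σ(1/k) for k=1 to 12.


H_12 = 1/1 + 1/2 + 1/3 + ... + 1/12
= 86021/27720
≈ 3.1032

H_12 = 86021/27720 ≈ 3.1032


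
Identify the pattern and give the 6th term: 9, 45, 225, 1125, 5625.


Pattern: geometric (r=5)
Terms: 9, 45, 225, 1125, 5625
Next term = 28125

Next term = 28125


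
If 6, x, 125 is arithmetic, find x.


AM = (6 + 125)/2 = 131/2 = 65.5

AM = 65.5


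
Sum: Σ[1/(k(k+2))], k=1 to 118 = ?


1/(k(k+2)) = (1/2)·(1/k - 1/(k+2)) (partial fractions)
Telescoping: Σ = (1/2)·(1 + 1/2 - 1/119 - 1/120) = 21181/28560

Sum = 21181/28560


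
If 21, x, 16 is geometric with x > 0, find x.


GM = √(21×16) = √336 = 18.3303

GM = 18.3303


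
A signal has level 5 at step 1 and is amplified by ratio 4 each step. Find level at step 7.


aₙ = a₁·r^(n-1)
= 5×4^6
= 5×4096
= 20480

a_7 = 20480


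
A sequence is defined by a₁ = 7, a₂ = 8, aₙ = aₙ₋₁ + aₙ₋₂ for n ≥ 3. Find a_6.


Computing iteratively: 7, 8, 15, 23, 38, 61
a_6 = 61

a_6 = 61


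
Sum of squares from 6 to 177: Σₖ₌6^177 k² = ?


Σₖ₌6^177 k² = Σₖ₌₁^177 k² − Σₖ₌₁^5 k²
= 177·178·355/6 − 5·6·11/6
= 1864105 − 55 = 1864050

Σk² = 1864050


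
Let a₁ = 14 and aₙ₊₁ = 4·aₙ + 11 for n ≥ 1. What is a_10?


Computing step by step:
a_1 = 14
a_2 = 67
a_3 = 279
a_4 = 1127
a_5 = 4519
a_6 = 18087
a_7 = 72359
a_8 = 289447
a_9 = 1157799
a_10 = 4631207


a_10 = 4631207


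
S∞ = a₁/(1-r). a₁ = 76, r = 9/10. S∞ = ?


S∞ = a₁/(1-r) = 76/(1 - 9/10)
= 76/(1/10)
= 760

S∞ = 760


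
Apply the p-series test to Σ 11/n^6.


p-series test: Σ c/n^p converges if p > 1, diverges if p ≤ 1 (constant c > 0 doesn't affect convergence).
p = 6
6 > 1 → CONVERGES

Converges (p = 6 > 1)


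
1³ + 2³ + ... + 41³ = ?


n(n+1)/2 = 41×42/2 = 861
Σk³ = 861² = 741321

Σk³ = 741321


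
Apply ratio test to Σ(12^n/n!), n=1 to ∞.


aₙ = 12^n/n!
a_{n+1}/aₙ = 12^(n+1)/(n+1)! × n!/12^n
= 12/(n+1)
L = lim(n→∞) 12/(n+1) = 0
L < 1 → series CONVERGES

Converges (ratio test: L = 0 < 1)


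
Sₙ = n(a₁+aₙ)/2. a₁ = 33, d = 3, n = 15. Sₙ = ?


aₙ = 33 + (15-1)×3 = 75
Sₙ = n(a₁+aₙ)/2 = 15×(33+75)/2
= 15×108/2 = 810

S_15 = 810


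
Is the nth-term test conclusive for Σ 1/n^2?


lim(n→∞) 1/n^2 = 0
lim aₙ = 0 → nth-term test is INCONCLUSIVE
(Need other tests; this is actually a convergent p-series with p=2 > 1)

Inconclusive (lim aₙ = 0; need another test)
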